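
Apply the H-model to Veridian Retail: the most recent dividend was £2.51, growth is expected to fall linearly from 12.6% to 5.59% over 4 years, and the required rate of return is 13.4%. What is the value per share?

£38.44

H-model: P₀ = D₀[(1+g_L) + H(g_S−g_L)]/(r−g_L), with H = 4/2 = 2.
P₀ = 2.51 × [(1+0.0559) + 2×(0.126−0.0559)] / (0.134−0.0559)
   = 2.51 × 1.1961 / 0.0781 = 38.4406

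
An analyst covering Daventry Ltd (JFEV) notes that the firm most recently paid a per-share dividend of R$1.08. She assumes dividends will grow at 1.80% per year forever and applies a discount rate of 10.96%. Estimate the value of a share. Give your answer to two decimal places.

Gordon growth model: P₀ = D₁/(r − g). D₁ = 1.08 × (1 + 0.018) = 1.0994.
P₀ = 1.0994 / (0.1096 − 0.018) = 1.0994 / 0.0916 = 12.0026

R$12.00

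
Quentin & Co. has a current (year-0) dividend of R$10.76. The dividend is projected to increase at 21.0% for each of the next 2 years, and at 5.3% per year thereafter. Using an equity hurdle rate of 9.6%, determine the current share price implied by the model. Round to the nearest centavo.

R$346.15

Two-stage DDM. Project D₁…D_2 at 0.21, terminal growth 0.053, discount at r = 0.096.
D_1 = 13.0196
D_2 = 15.7537
Terminal value at t=2: TV = D_3/(r−g) = 16.5887/(0.096−0.053) = 385.7829
P₀ = 13.0196/(1+0.096)^1 + 15.7537/(1+0.096)^2 + 385.7829/(1+0.096)^2 = 346.1543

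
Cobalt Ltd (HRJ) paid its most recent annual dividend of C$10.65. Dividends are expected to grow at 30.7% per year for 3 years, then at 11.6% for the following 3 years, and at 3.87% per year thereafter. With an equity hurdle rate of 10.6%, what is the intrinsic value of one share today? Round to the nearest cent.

C$377.40

Three-stage DDM. Project D₁…D_6; terminal Gordon value at t=6 with g = 0.0387; discount at r = 0.106.
D_1 = 13.9195
D_2 = 18.1929
D_3 = 23.7781
D_4 = 26.5363
D_5 = 29.6145
D_6 = 33.0498
TV_6 = 34.3288/(0.106−0.0387) = 510.0867
P₀ = Σ Dₜ/(1+r)ᵗ + TV_6/(1+r)^6 = 377.4048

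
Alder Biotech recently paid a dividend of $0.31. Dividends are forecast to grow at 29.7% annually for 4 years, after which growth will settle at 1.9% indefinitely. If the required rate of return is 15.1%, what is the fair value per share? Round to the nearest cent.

Two-stage DDM. Project D₁…D_4 at 0.297, terminal growth 0.019, discount at r = 0.151.
D_1 = 0.4021
D_2 = 0.5215
D_3 = 0.6764
D_4 = 0.8772
Terminal value at t=4: TV = D_5/(r−g) = 0.8939/(0.151−0.019) = 6.7721
P₀ = 0.4021/(1+0.151)^1 + 0.5215/(1+0.151)^2 + 0.6764/(1+0.151)^3 + 0.8772/(1+0.151)^4 + 6.7721/(1+0.151)^4 = 5.5449

$5.54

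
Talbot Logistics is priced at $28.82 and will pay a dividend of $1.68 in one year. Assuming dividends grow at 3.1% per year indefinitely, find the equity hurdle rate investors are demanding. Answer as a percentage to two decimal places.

Rearranging the constant-growth DDM: r = D₁/P₀ + g.
r = 1.6800 / 28.82 + 0.031 = 0.05829 + 0.031 = 0.08929

8.93%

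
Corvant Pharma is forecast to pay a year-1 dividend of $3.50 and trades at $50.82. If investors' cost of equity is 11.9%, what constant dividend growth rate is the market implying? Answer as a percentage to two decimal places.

5.01%

From P₀ = D₁/(r − g), the implied growth is g = r − D₁/P₀.
g = 0.119 − 3.50/50.82 = 0.119 − 0.06887 = 0.05013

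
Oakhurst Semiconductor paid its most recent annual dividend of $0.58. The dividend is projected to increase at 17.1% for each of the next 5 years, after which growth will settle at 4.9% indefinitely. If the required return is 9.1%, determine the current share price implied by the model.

$24.24

Two-stage DDM. Project D₁…D_5 at 0.171, terminal growth 0.049, discount at r = 0.091.
D_1 = 0.6792
D_2 = 0.7953
D_3 = 0.9313
D_4 = 1.0906
D_5 = 1.2771
Terminal value at t=5: TV = D_6/(r−g) = 1.3396/(0.091−0.049) = 31.8962
P₀ = 0.6792/(1+0.091)^1 + 0.7953/(1+0.091)^2 + 0.9313/(1+0.091)^3 + 1.0906/(1+0.091)^4 + 1.2771/(1+0.091)^5 + 31.8962/(1+0.091)^5 = 24.2393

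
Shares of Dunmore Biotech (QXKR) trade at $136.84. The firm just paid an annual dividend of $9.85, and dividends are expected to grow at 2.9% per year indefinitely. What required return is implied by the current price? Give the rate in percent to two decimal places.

10.31%

Rearranging the constant-growth DDM: r = D₁/P₀ + g.
D₁ = 9.85 × (1 + 0.029) = 10.1356.
r = 10.1356 / 136.84 + 0.029 = 0.07407 + 0.029 = 0.10307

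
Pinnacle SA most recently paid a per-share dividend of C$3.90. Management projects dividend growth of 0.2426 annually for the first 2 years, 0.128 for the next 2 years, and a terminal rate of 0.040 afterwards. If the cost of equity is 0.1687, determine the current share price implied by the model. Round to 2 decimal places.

C$50.11

Three-stage DDM. Project D₁…D_4; terminal Gordon value at t=4 with g = 0.04; discount at r = 0.1687.
D_1 = 4.8461
D_2 = 6.0218
D_3 = 6.7926
D_4 = 7.6621
TV_4 = 7.9685/(0.1687−0.04) = 61.9156
P₀ = Σ Dₜ/(1+r)ᵗ + TV_4/(1+r)^4 = 50.1063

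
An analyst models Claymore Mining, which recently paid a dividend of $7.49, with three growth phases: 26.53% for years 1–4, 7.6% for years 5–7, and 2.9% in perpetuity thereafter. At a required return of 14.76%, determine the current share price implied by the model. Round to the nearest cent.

Three-stage DDM. Project D₁…D_7; terminal Gordon value at t=7 with g = 0.029; discount at r = 0.1476.
D_1 = 9.4771
D_2 = 11.9914
D_3 = 15.1727
D_4 = 19.1980
D_5 = 20.6570
D_6 = 22.2270
D_7 = 23.9162
TV_7 = 24.6098/(0.1476−0.029) = 207.5025
P₀ = Σ Dₜ/(1+r)ᵗ + TV_7/(1+r)^7 = 146.8601

$146.86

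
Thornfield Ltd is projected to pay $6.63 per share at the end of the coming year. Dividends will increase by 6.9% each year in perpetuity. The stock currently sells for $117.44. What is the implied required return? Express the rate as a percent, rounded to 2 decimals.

12.55%

Rearranging the constant-growth DDM: r = D₁/P₀ + g.
r = 6.6300 / 117.44 + 0.069 = 0.05645 + 0.069 = 0.12545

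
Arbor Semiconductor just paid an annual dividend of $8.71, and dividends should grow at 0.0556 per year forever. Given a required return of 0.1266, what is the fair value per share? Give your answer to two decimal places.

$129.50

Gordon growth model: P₀ = D₁/(r − g). D₁ = 8.71 × (1 + 0.0556) = 9.1943.
P₀ = 9.1943 / (0.1266 − 0.0556) = 9.1943 / 0.071 = 129.4968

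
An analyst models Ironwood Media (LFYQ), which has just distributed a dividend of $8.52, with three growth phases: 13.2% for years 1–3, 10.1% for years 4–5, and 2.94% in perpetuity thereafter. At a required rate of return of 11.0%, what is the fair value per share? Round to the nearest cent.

$157.99

Three-stage DDM. Project D₁…D_5; terminal Gordon value at t=5 with g = 0.0294; discount at r = 0.11.
D_1 = 9.6446
D_2 = 10.9177
D_3 = 12.3589
D_4 = 13.6071
D_5 = 14.9814
TV_5 = 15.4219/(0.11−0.0294) = 191.3386
P₀ = Σ Dₜ/(1+r)ᵗ + TV_5/(1+r)^5 = 157.9910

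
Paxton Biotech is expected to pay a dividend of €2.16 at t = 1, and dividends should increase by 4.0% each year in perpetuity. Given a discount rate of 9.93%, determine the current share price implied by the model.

€36.42

Gordon growth model: P₀ = D₁/(r − g), with D₁ = 2.16 given directly.
P₀ = 2.1600 / (0.0993 − 0.04) = 2.1600 / 0.0593 = 36.4250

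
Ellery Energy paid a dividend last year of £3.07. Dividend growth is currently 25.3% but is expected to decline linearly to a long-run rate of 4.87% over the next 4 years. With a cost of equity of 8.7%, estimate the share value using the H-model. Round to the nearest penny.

H-model: P₀ = D₀[(1+g_L) + H(g_S−g_L)]/(r−g_L), with H = 4/2 = 2.
P₀ = 3.07 × [(1+0.0487) + 2×(0.253−0.0487)] / (0.087−0.0487)
   = 3.07 × 1.4573 / 0.0383 = 116.8123

£116.81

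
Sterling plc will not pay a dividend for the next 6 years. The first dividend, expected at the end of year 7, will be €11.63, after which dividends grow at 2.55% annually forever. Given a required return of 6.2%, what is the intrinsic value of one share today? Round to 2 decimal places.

€222.10

Deferred-dividend DDM. At t=6 the remaining stream is a growing perpetuity with first payment D_7 = 11.63.
V_6 = D_7/(r−g) = 11.63/(0.062−0.0255) = 318.6301
P₀ = V_6/(1+r)^6 = 318.6301/(1+0.062)^6 = 222.0955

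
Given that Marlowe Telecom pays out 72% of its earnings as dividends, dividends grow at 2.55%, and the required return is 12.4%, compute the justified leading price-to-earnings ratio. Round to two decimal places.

Justified leading P/E = b/(r−g) = 0.72/(0.124−0.0255) = 7.3096

7.31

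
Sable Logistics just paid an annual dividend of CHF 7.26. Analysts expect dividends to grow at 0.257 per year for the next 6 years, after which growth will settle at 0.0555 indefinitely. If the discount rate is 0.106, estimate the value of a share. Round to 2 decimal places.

Two-stage DDM. Project D₁…D_6 at 0.257, terminal growth 0.0555, discount at r = 0.106.
D_1 = 9.1258
D_2 = 11.4712
D_3 = 14.4192
D_4 = 18.1250
D_5 = 22.7831
D_6 = 28.6384
Terminal value at t=6: TV = D_7/(r−g) = 30.2278/(0.106−0.0555) = 598.5703
P₀ = 9.1258/(1+0.106)^1 + 11.4712/(1+0.106)^2 + 14.4192/(1+0.106)^3 + 18.1250/(1+0.106)^4 + 22.7831/(1+0.106)^5 + 28.6384/(1+0.106)^6 + 598.5703/(1+0.106)^6 = 396.8411

CHF 396.84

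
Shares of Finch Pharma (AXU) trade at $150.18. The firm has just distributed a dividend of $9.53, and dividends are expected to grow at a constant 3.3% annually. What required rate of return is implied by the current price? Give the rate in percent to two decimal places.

9.86%

Rearranging the constant-growth DDM: r = D₁/P₀ + g.
D₁ = 9.53 × (1 + 0.033) = 9.8445.
r = 9.8445 / 150.18 + 0.033 = 0.06555 + 0.033 = 0.09855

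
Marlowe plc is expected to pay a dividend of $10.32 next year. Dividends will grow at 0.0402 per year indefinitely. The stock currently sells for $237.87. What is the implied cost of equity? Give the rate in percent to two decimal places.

8.36%

Rearranging the constant-growth DDM: r = D₁/P₀ + g.
r = 10.3200 / 237.87 + 0.0402 = 0.04339 + 0.0402 = 0.08359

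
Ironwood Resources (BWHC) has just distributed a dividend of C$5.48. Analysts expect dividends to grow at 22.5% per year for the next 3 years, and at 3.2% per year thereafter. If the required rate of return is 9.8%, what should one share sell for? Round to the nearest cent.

Two-stage DDM. Project D₁…D_3 at 0.225, terminal growth 0.032, discount at r = 0.098.
D_1 = 6.7130
D_2 = 8.2234
D_3 = 10.0737
Terminal value at t=3: TV = D_4/(r−g) = 10.3961/(0.098−0.032) = 157.5160
P₀ = 6.7130/(1+0.098)^1 + 8.2234/(1+0.098)^2 + 10.0737/(1+0.098)^3 + 157.5160/(1+0.098)^3 = 139.5367

C$139.54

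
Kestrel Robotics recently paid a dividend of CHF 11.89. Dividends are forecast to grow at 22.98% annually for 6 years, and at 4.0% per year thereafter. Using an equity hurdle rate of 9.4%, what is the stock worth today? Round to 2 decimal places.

CHF 571.69

Two-stage DDM. Project D₁…D_6 at 0.2298, terminal growth 0.04, discount at r = 0.094.
D_1 = 14.6223
D_2 = 17.9825
D_3 = 22.1149
D_4 = 27.1969
D_5 = 33.4468
D_6 = 41.1328
Terminal value at t=6: TV = D_7/(r−g) = 42.7782/(0.094−0.04) = 792.1882
P₀ = 14.6223/(1+0.094)^1 + 17.9825/(1+0.094)^2 + 22.1149/(1+0.094)^3 + 27.1969/(1+0.094)^4 + 33.4468/(1+0.094)^5 + 41.1328/(1+0.094)^6 + 792.1882/(1+0.094)^6 = 571.6922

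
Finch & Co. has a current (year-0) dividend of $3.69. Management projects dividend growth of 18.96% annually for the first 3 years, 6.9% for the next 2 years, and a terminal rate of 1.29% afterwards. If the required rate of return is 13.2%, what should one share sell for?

Three-stage DDM. Project D₁…D_5; terminal Gordon value at t=5 with g = 0.0129; discount at r = 0.132.
D_1 = 4.3896
D_2 = 5.2219
D_3 = 6.2120
D_4 = 6.6406
D_5 = 7.0988
TV_5 = 7.1904/(0.132−0.0129) = 60.3725
P₀ = Σ Dₜ/(1+r)ᵗ + TV_5/(1+r)^5 = 52.5777

$52.58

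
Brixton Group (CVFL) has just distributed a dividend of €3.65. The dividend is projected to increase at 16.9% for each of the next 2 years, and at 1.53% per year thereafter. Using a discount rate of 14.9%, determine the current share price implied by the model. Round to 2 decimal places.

€36.18

Two-stage DDM. Project D₁…D_2 at 0.169, terminal growth 0.0153, discount at r = 0.149.
D_1 = 4.2668
D_2 = 4.9879
Terminal value at t=2: TV = D_3/(r−g) = 5.0643/(0.149−0.0153) = 37.8778
P₀ = 4.2668/(1+0.149)^1 + 4.9879/(1+0.149)^2 + 37.8778/(1+0.149)^2 = 36.1826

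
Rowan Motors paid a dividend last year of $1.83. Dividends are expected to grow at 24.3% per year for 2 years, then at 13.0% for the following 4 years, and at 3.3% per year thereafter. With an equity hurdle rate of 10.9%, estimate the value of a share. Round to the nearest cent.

Three-stage DDM. Project D₁…D_6; terminal Gordon value at t=6 with g = 0.033; discount at r = 0.109.
D_1 = 2.2747
D_2 = 2.8274
D_3 = 3.1950
D_4 = 3.6104
D_5 = 4.0797
D_6 = 4.6101
TV_6 = 4.7622/(0.109−0.033) = 62.6605
P₀ = Σ Dₜ/(1+r)ᵗ + TV_6/(1+r)^6 = 47.6721

$47.67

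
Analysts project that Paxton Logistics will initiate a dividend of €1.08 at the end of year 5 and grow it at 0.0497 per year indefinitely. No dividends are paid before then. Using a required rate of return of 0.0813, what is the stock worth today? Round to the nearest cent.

Deferred-dividend DDM. At t=4 the remaining stream is a growing perpetuity with first payment D_5 = 1.08.
V_4 = D_5/(r−g) = 1.08/(0.0813−0.0497) = 34.1772
P₀ = V_4/(1+r)^4 = 34.1772/(1+0.0813)^4 = 25.0007

€25.00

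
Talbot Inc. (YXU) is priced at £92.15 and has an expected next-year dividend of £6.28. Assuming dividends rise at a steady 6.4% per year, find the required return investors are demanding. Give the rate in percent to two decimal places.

13.21%

Rearranging the constant-growth DDM: r = D₁/P₀ + g.
r = 6.2800 / 92.15 + 0.064 = 0.06815 + 0.064 = 0.13215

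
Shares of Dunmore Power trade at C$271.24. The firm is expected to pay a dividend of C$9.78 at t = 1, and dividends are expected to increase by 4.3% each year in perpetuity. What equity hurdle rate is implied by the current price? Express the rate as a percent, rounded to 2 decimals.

Rearranging the constant-growth DDM: r = D₁/P₀ + g.
r = 9.7800 / 271.24 + 0.043 = 0.03606 + 0.043 = 0.07906

7.91%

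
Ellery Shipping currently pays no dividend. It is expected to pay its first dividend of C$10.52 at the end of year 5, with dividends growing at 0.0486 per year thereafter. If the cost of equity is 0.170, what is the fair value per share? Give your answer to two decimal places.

Deferred-dividend DDM. At t=4 the remaining stream is a growing perpetuity with first payment D_5 = 10.52.
V_4 = D_5/(r−g) = 10.52/(0.17−0.0486) = 86.6557
P₀ = V_4/(1+r)^4 = 86.6557/(1+0.17)^4 = 46.2438

C$46.24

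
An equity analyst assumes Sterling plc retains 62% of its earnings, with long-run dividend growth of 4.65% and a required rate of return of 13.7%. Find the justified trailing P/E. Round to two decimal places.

4.39

Payout ratio b = 1 − 0.62 = 0.38.
Justified trailing P/E = b(1+g)/(r−g) = 0.38×(1+0.0465)/(0.137−0.0465) = 4.3941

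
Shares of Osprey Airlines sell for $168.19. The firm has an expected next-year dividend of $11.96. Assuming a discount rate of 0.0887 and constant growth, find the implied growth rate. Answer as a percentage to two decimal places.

From P₀ = D₁/(r − g), the implied growth is g = r − D₁/P₀.
g = 0.0887 − 11.96/168.19 = 0.0887 − 0.07111 = 0.01759

1.76%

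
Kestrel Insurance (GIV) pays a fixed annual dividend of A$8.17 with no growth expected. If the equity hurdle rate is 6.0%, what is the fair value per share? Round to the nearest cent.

Zero-growth DDM (perpetuity): P₀ = D/r = 8.17 / 0.06 = 136.1667

A$136.17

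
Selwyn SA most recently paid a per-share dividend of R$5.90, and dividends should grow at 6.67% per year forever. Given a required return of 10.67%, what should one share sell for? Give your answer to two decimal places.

R$157.34

Gordon growth model: P₀ = D₁/(r − g). D₁ = 5.90 × (1 + 0.0667) = 6.2935.
P₀ = 6.2935 / (0.1067 − 0.0667) = 6.2935 / 0.04 = 157.3382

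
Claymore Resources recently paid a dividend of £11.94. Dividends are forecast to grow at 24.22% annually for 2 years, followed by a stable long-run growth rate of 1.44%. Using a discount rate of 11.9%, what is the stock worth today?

£170.66

Two-stage DDM. Project D₁…D_2 at 0.2422, terminal growth 0.0144, discount at r = 0.119.
D_1 = 14.8319
D_2 = 18.4241
Terminal value at t=2: TV = D_3/(r−g) = 18.6895/(0.119−0.0144) = 178.6755
P₀ = 14.8319/(1+0.119)^1 + 18.4241/(1+0.119)^2 + 178.6755/(1+0.119)^2 = 170.6621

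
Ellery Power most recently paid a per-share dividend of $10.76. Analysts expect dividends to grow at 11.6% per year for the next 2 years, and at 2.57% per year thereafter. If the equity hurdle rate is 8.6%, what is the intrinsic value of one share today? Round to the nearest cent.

Two-stage DDM. Project D₁…D_2 at 0.116, terminal growth 0.0257, discount at r = 0.086.
D_1 = 12.0082
D_2 = 13.4011
Terminal value at t=2: TV = D_3/(r−g) = 13.7455/(0.086−0.0257) = 227.9522
P₀ = 12.0082/(1+0.086)^1 + 13.4011/(1+0.086)^2 + 227.9522/(1+0.086)^2 = 215.6986

$215.70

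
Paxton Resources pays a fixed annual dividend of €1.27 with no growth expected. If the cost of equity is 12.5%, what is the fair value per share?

Zero-growth DDM (perpetuity): P₀ = D/r = 1.27 / 0.125 = 10.1600

€10.16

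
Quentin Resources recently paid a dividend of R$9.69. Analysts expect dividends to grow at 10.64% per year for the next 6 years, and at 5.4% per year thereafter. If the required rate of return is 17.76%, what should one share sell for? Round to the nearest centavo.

R$103.84

Two-stage DDM. Project D₁…D_6 at 0.1064, terminal growth 0.054, discount at r = 0.1776.
D_1 = 10.7210
D_2 = 11.8617
D_3 = 13.1238
D_4 = 14.5202
D_5 = 16.0651
D_6 = 17.7745
Terminal value at t=6: TV = D_7/(r−g) = 18.7343/(0.1776−0.054) = 151.5720
P₀ = 10.7210/(1+0.1776)^1 + 11.8617/(1+0.1776)^2 + 13.1238/(1+0.1776)^3 + 14.5202/(1+0.1776)^4 + 16.0651/(1+0.1776)^5 + 17.7745/(1+0.1776)^6 + 151.5720/(1+0.1776)^6 = 103.8412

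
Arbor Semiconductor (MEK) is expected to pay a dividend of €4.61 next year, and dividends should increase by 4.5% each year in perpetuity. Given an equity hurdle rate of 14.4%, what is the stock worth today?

€46.57

Gordon growth model: P₀ = D₁/(r − g), with D₁ = 4.61 given directly.
P₀ = 4.6100 / (0.144 − 0.045) = 4.6100 / 0.099 = 46.5657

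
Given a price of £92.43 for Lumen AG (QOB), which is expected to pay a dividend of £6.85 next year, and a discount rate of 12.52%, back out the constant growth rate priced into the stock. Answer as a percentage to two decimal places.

5.11%

From P₀ = D₁/(r − g), the implied growth is g = r − D₁/P₀.
g = 0.1252 − 6.85/92.43 = 0.1252 − 0.07411 = 0.05109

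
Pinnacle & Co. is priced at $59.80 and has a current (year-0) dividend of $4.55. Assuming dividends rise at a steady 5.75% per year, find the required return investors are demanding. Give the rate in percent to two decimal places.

13.80%

Rearranging the constant-growth DDM: r = D₁/P₀ + g.
D₁ = 4.55 × (1 + 0.0575) = 4.8116.
r = 4.8116 / 59.80 + 0.0575 = 0.08046 + 0.0575 = 0.13796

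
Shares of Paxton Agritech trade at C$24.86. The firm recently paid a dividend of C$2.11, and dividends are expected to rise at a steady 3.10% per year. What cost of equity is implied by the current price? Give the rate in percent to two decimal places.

Rearranging the constant-growth DDM: r = D₁/P₀ + g.
D₁ = 2.11 × (1 + 0.031) = 2.1754.
r = 2.1754 / 24.86 + 0.031 = 0.08751 + 0.031 = 0.11851

11.85%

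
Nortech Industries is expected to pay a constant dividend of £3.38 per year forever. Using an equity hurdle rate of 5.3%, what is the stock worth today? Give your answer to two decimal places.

£63.77

Zero-growth DDM (perpetuity): P₀ = D/r = 3.38 / 0.053 = 63.7736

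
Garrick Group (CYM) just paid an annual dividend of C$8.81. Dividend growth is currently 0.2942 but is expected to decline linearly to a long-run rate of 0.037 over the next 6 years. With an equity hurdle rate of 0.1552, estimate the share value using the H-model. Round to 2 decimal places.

C$134.80

H-model: P₀ = D₀[(1+g_L) + H(g_S−g_L)]/(r−g_L), with H = 6/2 = 3.
P₀ = 8.81 × [(1+0.037) + 3×(0.2942−0.037)] / (0.1552−0.037)
   = 8.81 × 1.8086 / 0.1182 = 134.8034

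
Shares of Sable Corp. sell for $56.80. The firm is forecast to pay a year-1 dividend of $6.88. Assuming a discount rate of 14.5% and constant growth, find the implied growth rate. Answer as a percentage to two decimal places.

2.39%

From P₀ = D₁/(r − g), the implied growth is g = r − D₁/P₀.
g = 0.145 − 6.88/56.80 = 0.145 − 0.12113 = 0.02387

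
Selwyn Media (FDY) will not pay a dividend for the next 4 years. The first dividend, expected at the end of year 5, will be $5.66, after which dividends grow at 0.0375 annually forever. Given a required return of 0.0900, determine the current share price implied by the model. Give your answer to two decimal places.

$76.37

Deferred-dividend DDM. At t=4 the remaining stream is a growing perpetuity with first payment D_5 = 5.66.
V_4 = D_5/(r−g) = 5.66/(0.09−0.0375) = 107.8095
P₀ = V_4/(1+r)^4 = 107.8095/(1+0.09)^4 = 76.3750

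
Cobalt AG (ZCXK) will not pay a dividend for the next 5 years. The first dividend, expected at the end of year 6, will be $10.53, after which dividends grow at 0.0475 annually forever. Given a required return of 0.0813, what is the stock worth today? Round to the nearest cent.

$210.76

Deferred-dividend DDM. At t=5 the remaining stream is a growing perpetuity with first payment D_6 = 10.53.
V_5 = D_6/(r−g) = 10.53/(0.0813−0.0475) = 311.5385
P₀ = V_5/(1+r)^5 = 311.5385/(1+0.0813)^5 = 210.7563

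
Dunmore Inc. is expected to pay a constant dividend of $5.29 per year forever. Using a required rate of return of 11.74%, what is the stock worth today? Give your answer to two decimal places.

Zero-growth DDM (perpetuity): P₀ = D/r = 5.29 / 0.1174 = 45.0596

$45.06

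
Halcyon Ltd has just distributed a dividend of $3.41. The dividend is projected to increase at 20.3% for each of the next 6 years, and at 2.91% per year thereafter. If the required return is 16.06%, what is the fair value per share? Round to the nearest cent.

$56.34

Two-stage DDM. Project D₁…D_6 at 0.203, terminal growth 0.0291, discount at r = 0.1606.
D_1 = 4.1022
D_2 = 4.9350
D_3 = 5.9368
D_4 = 7.1420
D_5 = 8.5918
D_6 = 10.3359
Terminal value at t=6: TV = D_7/(r−g) = 10.6367/(0.1606−0.0291) = 80.8872
P₀ = 4.1022/(1+0.1606)^1 + 4.9350/(1+0.1606)^2 + 5.9368/(1+0.1606)^3 + 7.1420/(1+0.1606)^4 + 8.5918/(1+0.1606)^5 + 10.3359/(1+0.1606)^6 + 80.8872/(1+0.1606)^6 = 56.3380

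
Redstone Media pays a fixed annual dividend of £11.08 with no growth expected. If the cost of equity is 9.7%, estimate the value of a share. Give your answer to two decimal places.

Zero-growth DDM (perpetuity): P₀ = D/r = 11.08 / 0.097 = 114.2268

£114.23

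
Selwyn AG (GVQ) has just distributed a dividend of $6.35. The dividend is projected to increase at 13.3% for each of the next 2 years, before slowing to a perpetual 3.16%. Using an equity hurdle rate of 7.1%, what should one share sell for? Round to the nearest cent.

$199.89

Two-stage DDM. Project D₁…D_2 at 0.133, terminal growth 0.0316, discount at r = 0.071.
D_1 = 7.1945
D_2 = 8.1514
Terminal value at t=2: TV = D_3/(r−g) = 8.4090/(0.071−0.0316) = 213.4267
P₀ = 7.1945/(1+0.071)^1 + 8.1514/(1+0.071)^2 + 213.4267/(1+0.071)^2 = 199.8912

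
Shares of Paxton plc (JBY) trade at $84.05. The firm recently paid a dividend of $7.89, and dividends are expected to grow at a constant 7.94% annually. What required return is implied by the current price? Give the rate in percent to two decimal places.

18.07%

Rearranging the constant-growth DDM: r = D₁/P₀ + g.
D₁ = 7.89 × (1 + 0.0794) = 8.5165.
r = 8.5165 / 84.05 + 0.0794 = 0.10133 + 0.0794 = 0.18073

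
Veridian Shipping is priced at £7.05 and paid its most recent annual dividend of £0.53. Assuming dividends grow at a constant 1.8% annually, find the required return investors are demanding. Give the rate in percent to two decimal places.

9.45%

Rearranging the constant-growth DDM: r = D₁/P₀ + g.
D₁ = 0.53 × (1 + 0.018) = 0.5395.
r = 0.5395 / 7.05 + 0.018 = 0.07653 + 0.018 = 0.09453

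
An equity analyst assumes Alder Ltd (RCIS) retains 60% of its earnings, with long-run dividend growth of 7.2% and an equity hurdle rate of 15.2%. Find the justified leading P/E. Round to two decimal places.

Payout ratio b = 1 − 0.60 = 0.40.
Justified leading P/E = b/(r−g) = 0.40/(0.152−0.072) = 5.0000

5.00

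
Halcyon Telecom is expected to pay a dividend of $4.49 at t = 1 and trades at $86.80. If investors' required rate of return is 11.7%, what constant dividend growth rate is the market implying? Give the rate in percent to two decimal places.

6.53%

From P₀ = D₁/(r − g), the implied growth is g = r − D₁/P₀.
g = 0.117 − 4.49/86.80 = 0.117 − 0.05173 = 0.06527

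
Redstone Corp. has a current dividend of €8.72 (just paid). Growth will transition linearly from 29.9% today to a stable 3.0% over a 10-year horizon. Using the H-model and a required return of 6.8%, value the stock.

H-model: P₀ = D₀[(1+g_L) + H(g_S−g_L)]/(r−g_L), with H = 10/2 = 5.
P₀ = 8.72 × [(1+0.03) + 5×(0.299−0.03)] / (0.068−0.03)
   = 8.72 × 2.3750 / 0.038 = 545.0000

€545.00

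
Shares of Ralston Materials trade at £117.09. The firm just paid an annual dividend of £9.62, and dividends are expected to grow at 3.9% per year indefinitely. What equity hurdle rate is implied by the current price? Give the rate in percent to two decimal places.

Rearranging the constant-growth DDM: r = D₁/P₀ + g.
D₁ = 9.62 × (1 + 0.039) = 9.9952.
r = 9.9952 / 117.09 + 0.039 = 0.08536 + 0.039 = 0.12436

12.44%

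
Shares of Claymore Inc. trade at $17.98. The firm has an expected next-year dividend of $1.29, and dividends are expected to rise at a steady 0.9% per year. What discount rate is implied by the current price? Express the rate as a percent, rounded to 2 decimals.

Rearranging the constant-growth DDM: r = D₁/P₀ + g.
r = 1.2900 / 17.98 + 0.009 = 0.07175 + 0.009 = 0.08075

8.07%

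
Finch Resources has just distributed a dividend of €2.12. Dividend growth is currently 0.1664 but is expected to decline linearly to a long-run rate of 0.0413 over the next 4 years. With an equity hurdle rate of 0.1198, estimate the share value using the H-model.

€34.88

H-model: P₀ = D₀[(1+g_L) + H(g_S−g_L)]/(r−g_L), with H = 4/2 = 2.
P₀ = 2.12 × [(1+0.0413) + 2×(0.1664−0.0413)] / (0.1198−0.0413)
   = 2.12 × 1.2915 / 0.0785 = 34.8787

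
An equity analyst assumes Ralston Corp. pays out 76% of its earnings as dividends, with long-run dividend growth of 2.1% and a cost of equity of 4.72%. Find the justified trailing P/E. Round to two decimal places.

29.62

Justified trailing P/E = b(1+g)/(r−g) = 0.76×(1+0.021)/(0.0472−0.021) = 29.6168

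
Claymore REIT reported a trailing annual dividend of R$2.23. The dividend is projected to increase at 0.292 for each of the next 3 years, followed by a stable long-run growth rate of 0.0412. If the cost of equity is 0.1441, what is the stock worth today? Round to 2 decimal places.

R$41.07

Two-stage DDM. Project D₁…D_3 at 0.292, terminal growth 0.0412, discount at r = 0.1441.
D_1 = 2.8812
D_2 = 3.7225
D_3 = 4.8094
Terminal value at t=3: TV = D_4/(r−g) = 5.0076/(0.1441−0.0412) = 48.6644
P₀ = 2.8812/(1+0.1441)^1 + 3.7225/(1+0.1441)^2 + 4.8094/(1+0.1441)^3 + 48.6644/(1+0.1441)^3 = 41.0687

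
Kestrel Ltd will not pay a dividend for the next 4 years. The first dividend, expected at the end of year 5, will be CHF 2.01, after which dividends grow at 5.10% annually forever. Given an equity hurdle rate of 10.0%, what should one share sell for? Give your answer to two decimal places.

CHF 28.02

Deferred-dividend DDM. At t=4 the remaining stream is a growing perpetuity with first payment D_5 = 2.01.
V_4 = D_5/(r−g) = 2.01/(0.1−0.051) = 41.0204
P₀ = V_4/(1+r)^4 = 41.0204/(1+0.1)^4 = 28.0175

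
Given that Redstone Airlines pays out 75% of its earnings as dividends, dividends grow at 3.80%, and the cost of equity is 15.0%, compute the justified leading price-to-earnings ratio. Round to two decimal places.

6.70

Justified leading P/E = b/(r−g) = 0.75/(0.15−0.038) = 6.6964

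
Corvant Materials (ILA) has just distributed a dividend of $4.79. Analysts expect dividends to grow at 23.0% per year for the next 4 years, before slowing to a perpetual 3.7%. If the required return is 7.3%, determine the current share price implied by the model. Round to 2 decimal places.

Two-stage DDM. Project D₁…D_4 at 0.23, terminal growth 0.037, discount at r = 0.073.
D_1 = 5.8917
D_2 = 7.2468
D_3 = 8.9136
D_4 = 10.9637
Terminal value at t=4: TV = D_5/(r−g) = 11.3693/(0.073−0.037) = 315.8146
P₀ = 5.8917/(1+0.073)^1 + 7.2468/(1+0.073)^2 + 8.9136/(1+0.073)^3 + 10.9637/(1+0.073)^4 + 315.8146/(1+0.073)^4 = 265.5216

$265.52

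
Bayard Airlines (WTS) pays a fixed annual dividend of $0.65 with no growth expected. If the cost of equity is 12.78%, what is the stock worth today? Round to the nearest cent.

Zero-growth DDM (perpetuity): P₀ = D/r = 0.65 / 0.1278 = 5.0861

$5.09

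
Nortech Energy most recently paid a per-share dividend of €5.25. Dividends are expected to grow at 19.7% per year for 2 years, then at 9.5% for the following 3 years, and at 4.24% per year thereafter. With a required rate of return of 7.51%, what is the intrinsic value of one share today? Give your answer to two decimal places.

Three-stage DDM. Project D₁…D_5; terminal Gordon value at t=5 with g = 0.0424; discount at r = 0.0751.
D_1 = 6.2843
D_2 = 7.5222
D_3 = 8.2369
D_4 = 9.0194
D_5 = 9.8762
TV_5 = 10.2950/(0.0751−0.0424) = 314.8304
P₀ = Σ Dₜ/(1+r)ᵗ + TV_5/(1+r)^5 = 251.8050

€251.80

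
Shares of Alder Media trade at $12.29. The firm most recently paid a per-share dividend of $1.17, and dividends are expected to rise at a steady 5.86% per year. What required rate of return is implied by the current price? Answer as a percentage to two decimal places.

15.94%

Rearranging the constant-growth DDM: r = D₁/P₀ + g.
D₁ = 1.17 × (1 + 0.0586) = 1.2386.
r = 1.2386 / 12.29 + 0.0586 = 0.10078 + 0.0586 = 0.15938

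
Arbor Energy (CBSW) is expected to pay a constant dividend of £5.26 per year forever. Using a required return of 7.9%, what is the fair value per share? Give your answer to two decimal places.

Zero-growth DDM (perpetuity): P₀ = D/r = 5.26 / 0.079 = 66.5823

£66.58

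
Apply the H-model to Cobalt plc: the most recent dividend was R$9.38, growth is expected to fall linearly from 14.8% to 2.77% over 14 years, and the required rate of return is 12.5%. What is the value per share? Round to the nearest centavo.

R$180.25

H-model: P₀ = D₀[(1+g_L) + H(g_S−g_L)]/(r−g_L), with H = 14/2 = 7.
P₀ = 9.38 × [(1+0.0277) + 7×(0.148−0.0277)] / (0.125−0.0277)
   = 9.38 × 1.8698 / 0.0973 = 180.2541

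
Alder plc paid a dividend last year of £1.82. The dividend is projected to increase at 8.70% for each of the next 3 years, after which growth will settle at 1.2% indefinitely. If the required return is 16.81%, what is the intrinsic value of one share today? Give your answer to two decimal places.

£14.24

Two-stage DDM. Project D₁…D_3 at 0.087, terminal growth 0.012, discount at r = 0.1681.
D_1 = 1.9783
D_2 = 2.1505
D_3 = 2.3375
Terminal value at t=3: TV = D_4/(r−g) = 2.3656/(0.1681−0.012) = 15.1544
P₀ = 1.9783/(1+0.1681)^1 + 2.1505/(1+0.1681)^2 + 2.3375/(1+0.1681)^3 + 15.1544/(1+0.1681)^3 = 14.2445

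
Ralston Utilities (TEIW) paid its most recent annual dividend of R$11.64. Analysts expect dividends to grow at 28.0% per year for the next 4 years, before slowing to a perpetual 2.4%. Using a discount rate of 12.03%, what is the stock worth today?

Two-stage DDM. Project D₁…D_4 at 0.28, terminal growth 0.024, discount at r = 0.1203.
D_1 = 14.8992
D_2 = 19.0710
D_3 = 24.4108
D_4 = 31.2459
Terminal value at t=4: TV = D_5/(r−g) = 31.9958/(0.1203−0.024) = 332.2512
P₀ = 14.8992/(1+0.1203)^1 + 19.0710/(1+0.1203)^2 + 24.4108/(1+0.1203)^3 + 31.2459/(1+0.1203)^4 + 332.2512/(1+0.1203)^4 = 276.6172

R$276.62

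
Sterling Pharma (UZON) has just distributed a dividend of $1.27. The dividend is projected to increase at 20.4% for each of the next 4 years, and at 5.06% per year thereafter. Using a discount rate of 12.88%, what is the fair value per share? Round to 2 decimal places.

Two-stage DDM. Project D₁…D_4 at 0.204, terminal growth 0.0506, discount at r = 0.1288.
D_1 = 1.5291
D_2 = 1.8410
D_3 = 2.2166
D_4 = 2.6688
Terminal value at t=4: TV = D_5/(r−g) = 2.8038/(0.1288−0.0506) = 35.8542
P₀ = 1.5291/(1+0.1288)^1 + 1.8410/(1+0.1288)^2 + 2.2166/(1+0.1288)^3 + 2.6688/(1+0.1288)^4 + 35.8542/(1+0.1288)^4 = 28.0681

$28.07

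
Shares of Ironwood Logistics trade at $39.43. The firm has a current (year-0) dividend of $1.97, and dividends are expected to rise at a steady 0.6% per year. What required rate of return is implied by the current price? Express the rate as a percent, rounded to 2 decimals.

5.63%

Rearranging the constant-growth DDM: r = D₁/P₀ + g.
D₁ = 1.97 × (1 + 0.006) = 1.9818.
r = 1.9818 / 39.43 + 0.006 = 0.05026 + 0.006 = 0.05626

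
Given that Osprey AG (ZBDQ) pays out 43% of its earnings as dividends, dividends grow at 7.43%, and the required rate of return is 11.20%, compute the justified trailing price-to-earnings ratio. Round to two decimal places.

12.25

Justified trailing P/E = b(1+g)/(r−g) = 0.43×(1+0.0743)/(0.112−0.0743) = 12.2533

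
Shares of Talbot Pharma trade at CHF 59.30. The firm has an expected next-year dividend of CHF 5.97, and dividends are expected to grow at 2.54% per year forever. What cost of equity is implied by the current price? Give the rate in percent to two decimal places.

Rearranging the constant-growth DDM: r = D₁/P₀ + g.
r = 5.9700 / 59.30 + 0.0254 = 0.10067 + 0.0254 = 0.12607

12.61%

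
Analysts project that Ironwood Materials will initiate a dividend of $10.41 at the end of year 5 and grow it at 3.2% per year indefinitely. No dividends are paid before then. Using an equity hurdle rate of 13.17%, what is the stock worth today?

$63.65

Deferred-dividend DDM. At t=4 the remaining stream is a growing perpetuity with first payment D_5 = 10.41.
V_4 = D_5/(r−g) = 10.41/(0.1317−0.032) = 104.4132
P₀ = V_4/(1+r)^4 = 104.4132/(1+0.1317)^4 = 63.6547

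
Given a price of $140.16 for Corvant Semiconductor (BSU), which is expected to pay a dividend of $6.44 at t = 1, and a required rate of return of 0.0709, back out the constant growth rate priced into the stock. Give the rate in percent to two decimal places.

From P₀ = D₁/(r − g), the implied growth is g = r − D₁/P₀.
g = 0.0709 − 6.44/140.16 = 0.0709 − 0.04595 = 0.02495

2.50%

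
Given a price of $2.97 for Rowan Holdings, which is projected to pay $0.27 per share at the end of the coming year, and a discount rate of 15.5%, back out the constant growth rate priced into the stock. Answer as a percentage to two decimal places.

From P₀ = D₁/(r − g), the implied growth is g = r − D₁/P₀.
g = 0.155 − 0.27/2.97 = 0.155 − 0.09091 = 0.06409

6.41%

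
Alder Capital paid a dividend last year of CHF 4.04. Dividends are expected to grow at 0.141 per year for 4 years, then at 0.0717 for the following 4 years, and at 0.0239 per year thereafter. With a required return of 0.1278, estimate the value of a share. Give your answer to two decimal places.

Three-stage DDM. Project D₁…D_8; terminal Gordon value at t=8 with g = 0.0239; discount at r = 0.1278.
D_1 = 4.6096
D_2 = 5.2596
D_3 = 6.0012
D_4 = 6.8474
D_5 = 7.3383
D_6 = 7.8645
D_7 = 8.4284
D_8 = 9.0327
TV_8 = 9.2486/(0.1278−0.0239) = 89.0141
P₀ = Σ Dₜ/(1+r)ᵗ + TV_8/(1+r)^8 = 65.5748

CHF 65.57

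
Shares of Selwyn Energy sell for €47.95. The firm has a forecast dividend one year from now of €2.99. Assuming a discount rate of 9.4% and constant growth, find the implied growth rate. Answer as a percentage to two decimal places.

3.16%

From P₀ = D₁/(r − g), the implied growth is g = r − D₁/P₀.
g = 0.094 − 2.99/47.95 = 0.094 − 0.06236 = 0.03164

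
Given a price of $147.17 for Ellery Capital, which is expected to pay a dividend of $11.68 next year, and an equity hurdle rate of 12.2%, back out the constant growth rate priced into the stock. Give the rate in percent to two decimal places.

4.26%

From P₀ = D₁/(r − g), the implied growth is g = r − D₁/P₀.
g = 0.122 − 11.68/147.17 = 0.122 − 0.07936 = 0.04264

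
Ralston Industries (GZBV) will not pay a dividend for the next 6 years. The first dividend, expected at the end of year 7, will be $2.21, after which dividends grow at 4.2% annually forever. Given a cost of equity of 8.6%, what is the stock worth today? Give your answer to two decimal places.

Deferred-dividend DDM. At t=6 the remaining stream is a growing perpetuity with first payment D_7 = 2.21.
V_6 = D_7/(r−g) = 2.21/(0.086−0.042) = 50.2273
P₀ = V_6/(1+r)^6 = 50.2273/(1+0.086)^6 = 30.6169

$30.62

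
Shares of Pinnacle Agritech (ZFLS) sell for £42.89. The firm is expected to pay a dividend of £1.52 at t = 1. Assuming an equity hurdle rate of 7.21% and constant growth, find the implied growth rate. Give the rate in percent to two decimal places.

3.67%

From P₀ = D₁/(r − g), the implied growth is g = r − D₁/P₀.
g = 0.0721 − 1.52/42.89 = 0.0721 − 0.03544 = 0.03666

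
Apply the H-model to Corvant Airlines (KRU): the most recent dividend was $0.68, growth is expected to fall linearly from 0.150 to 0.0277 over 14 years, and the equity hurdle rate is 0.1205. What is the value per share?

$13.80

H-model: P₀ = D₀[(1+g_L) + H(g_S−g_L)]/(r−g_L), with H = 14/2 = 7.
P₀ = 0.68 × [(1+0.0277) + 7×(0.15−0.0277)] / (0.1205−0.0277)
   = 0.68 × 1.8838 / 0.0928 = 13.8037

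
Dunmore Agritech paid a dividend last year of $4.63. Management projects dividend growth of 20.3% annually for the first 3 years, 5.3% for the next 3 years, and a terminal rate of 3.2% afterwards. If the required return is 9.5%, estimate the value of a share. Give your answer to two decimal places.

$123.29

Three-stage DDM. Project D₁…D_6; terminal Gordon value at t=6 with g = 0.032; discount at r = 0.095.
D_1 = 5.5699
D_2 = 6.7006
D_3 = 8.0608
D_4 = 8.4880
D_5 = 8.9379
D_6 = 9.4116
TV_6 = 9.7128/(0.095−0.032) = 154.1708
P₀ = Σ Dₜ/(1+r)ᵗ + TV_6/(1+r)^6 = 123.2930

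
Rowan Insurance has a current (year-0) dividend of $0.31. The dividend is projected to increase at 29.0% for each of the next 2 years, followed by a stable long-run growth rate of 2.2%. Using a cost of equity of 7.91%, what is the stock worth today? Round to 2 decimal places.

$8.74

Two-stage DDM. Project D₁…D_2 at 0.29, terminal growth 0.022, discount at r = 0.0791.
D_1 = 0.3999
D_2 = 0.5159
Terminal value at t=2: TV = D_3/(r−g) = 0.5272/(0.0791−0.022) = 9.2333
P₀ = 0.3999/(1+0.0791)^1 + 0.5159/(1+0.0791)^2 + 9.2333/(1+0.0791)^2 = 8.7429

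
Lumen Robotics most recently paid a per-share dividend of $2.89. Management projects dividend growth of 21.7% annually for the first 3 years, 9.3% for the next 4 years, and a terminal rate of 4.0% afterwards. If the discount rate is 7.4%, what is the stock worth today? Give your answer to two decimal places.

$166.73

Three-stage DDM. Project D₁…D_7; terminal Gordon value at t=7 with g = 0.04; discount at r = 0.074.
D_1 = 3.5171
D_2 = 4.2803
D_3 = 5.2092
D_4 = 5.6936
D_5 = 6.2231
D_6 = 6.8019
D_7 = 7.4345
TV_7 = 7.7319/(0.074−0.04) = 227.4074
P₀ = Σ Dₜ/(1+r)ᵗ + TV_7/(1+r)^7 = 166.7342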